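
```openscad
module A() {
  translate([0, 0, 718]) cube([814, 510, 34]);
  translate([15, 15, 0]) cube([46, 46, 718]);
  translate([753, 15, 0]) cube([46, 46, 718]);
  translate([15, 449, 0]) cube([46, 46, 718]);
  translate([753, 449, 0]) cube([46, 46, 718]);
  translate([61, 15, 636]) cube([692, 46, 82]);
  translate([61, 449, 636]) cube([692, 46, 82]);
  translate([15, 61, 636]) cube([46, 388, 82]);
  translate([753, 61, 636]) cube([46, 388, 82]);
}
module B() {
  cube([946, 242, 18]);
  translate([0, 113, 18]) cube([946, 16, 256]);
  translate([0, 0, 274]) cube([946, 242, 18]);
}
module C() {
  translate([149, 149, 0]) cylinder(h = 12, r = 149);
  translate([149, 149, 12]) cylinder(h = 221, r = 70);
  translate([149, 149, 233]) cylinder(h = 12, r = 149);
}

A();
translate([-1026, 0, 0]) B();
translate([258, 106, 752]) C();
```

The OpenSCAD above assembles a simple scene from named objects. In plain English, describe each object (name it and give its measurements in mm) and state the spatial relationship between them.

A is a table: top 814 mm (x) × 510 mm (y), 34 mm thick, upper face at z = 752 mm, on four 46×46 mm square legs, each inset 15 mm from the nearest pair of top edges, running from z = 0 to the bottom of the top. Four apron rails, 46 mm thick and 82 mm tall, run between adjacent legs with their top edges flush with the underside of the top and their outer faces flush with the legs' outer faces.

B is an I-beam lying along x, 946 mm long. Overall section height 292 mm. Two flanges 242 mm wide (y) and 18 mm thick, one on the floor and one at the top; a web 16 mm thick runs between them, centred on the flange width.

C is a spool: two coaxial disc flanges of radius 149 mm and thickness 12 mm, joined by a core cylinder of radius 70 mm and height 221 mm. The lower flange rests on z = 0 and the three cylinders share a vertical axis.

The I-beam is on the floor beside the table on its −x side. The spool is on top of the table, centred.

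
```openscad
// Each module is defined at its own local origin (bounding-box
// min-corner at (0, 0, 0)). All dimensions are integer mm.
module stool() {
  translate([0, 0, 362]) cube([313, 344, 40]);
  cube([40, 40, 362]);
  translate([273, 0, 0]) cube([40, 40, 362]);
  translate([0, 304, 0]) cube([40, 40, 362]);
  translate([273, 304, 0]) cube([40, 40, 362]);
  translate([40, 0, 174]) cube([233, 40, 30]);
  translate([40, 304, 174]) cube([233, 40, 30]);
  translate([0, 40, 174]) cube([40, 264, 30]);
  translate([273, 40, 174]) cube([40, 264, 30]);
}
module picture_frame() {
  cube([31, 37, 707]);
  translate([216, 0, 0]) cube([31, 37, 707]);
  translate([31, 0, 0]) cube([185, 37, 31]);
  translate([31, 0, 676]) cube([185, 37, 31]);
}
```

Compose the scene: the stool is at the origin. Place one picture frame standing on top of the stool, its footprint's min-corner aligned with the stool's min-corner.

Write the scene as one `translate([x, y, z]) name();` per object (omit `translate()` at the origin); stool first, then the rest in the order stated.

stool();
translate([0, 0, 402]) picture_frame();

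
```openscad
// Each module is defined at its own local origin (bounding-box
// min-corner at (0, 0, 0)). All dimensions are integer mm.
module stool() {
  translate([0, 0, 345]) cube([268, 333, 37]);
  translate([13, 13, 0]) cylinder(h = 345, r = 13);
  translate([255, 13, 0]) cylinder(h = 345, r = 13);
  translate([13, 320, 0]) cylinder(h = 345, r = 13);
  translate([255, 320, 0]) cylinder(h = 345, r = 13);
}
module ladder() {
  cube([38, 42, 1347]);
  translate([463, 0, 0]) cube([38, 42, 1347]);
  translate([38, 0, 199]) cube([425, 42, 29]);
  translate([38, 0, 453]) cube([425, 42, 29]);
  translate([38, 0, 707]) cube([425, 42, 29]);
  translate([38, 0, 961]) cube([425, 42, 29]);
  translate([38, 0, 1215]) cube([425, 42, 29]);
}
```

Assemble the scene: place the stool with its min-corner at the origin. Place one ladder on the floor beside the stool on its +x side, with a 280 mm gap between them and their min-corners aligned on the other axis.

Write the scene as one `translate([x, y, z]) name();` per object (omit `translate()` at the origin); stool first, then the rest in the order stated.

stool();
translate([548, 0, 0]) ladder();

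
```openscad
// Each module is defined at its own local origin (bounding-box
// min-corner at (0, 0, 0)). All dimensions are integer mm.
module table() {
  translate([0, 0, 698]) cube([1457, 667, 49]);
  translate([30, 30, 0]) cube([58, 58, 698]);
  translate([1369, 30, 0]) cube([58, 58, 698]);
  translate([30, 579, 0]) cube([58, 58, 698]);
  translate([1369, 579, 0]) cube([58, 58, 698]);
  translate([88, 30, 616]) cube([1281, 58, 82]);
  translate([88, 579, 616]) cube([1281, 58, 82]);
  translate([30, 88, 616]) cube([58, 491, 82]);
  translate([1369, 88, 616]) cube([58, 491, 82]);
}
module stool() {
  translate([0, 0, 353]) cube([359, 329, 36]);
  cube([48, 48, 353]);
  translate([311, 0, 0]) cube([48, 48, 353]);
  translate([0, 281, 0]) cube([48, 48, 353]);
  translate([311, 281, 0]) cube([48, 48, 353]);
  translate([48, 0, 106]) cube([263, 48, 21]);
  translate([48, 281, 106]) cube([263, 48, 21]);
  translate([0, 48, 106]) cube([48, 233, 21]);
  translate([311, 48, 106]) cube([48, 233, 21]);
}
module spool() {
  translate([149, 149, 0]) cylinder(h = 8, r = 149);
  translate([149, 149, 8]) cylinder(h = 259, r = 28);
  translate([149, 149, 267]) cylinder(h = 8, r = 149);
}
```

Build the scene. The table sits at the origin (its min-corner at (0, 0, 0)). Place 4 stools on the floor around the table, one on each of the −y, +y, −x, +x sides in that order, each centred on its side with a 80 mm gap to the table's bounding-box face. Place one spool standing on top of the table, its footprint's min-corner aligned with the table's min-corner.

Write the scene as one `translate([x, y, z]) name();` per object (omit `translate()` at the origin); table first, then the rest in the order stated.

table();
translate([549, -409, 0]) stool();
translate([549, 747, 0]) stool();
translate([-439, 169, 0]) stool();
translate([1537, 169, 0]) stool();
translate([0, 0, 747]) spool();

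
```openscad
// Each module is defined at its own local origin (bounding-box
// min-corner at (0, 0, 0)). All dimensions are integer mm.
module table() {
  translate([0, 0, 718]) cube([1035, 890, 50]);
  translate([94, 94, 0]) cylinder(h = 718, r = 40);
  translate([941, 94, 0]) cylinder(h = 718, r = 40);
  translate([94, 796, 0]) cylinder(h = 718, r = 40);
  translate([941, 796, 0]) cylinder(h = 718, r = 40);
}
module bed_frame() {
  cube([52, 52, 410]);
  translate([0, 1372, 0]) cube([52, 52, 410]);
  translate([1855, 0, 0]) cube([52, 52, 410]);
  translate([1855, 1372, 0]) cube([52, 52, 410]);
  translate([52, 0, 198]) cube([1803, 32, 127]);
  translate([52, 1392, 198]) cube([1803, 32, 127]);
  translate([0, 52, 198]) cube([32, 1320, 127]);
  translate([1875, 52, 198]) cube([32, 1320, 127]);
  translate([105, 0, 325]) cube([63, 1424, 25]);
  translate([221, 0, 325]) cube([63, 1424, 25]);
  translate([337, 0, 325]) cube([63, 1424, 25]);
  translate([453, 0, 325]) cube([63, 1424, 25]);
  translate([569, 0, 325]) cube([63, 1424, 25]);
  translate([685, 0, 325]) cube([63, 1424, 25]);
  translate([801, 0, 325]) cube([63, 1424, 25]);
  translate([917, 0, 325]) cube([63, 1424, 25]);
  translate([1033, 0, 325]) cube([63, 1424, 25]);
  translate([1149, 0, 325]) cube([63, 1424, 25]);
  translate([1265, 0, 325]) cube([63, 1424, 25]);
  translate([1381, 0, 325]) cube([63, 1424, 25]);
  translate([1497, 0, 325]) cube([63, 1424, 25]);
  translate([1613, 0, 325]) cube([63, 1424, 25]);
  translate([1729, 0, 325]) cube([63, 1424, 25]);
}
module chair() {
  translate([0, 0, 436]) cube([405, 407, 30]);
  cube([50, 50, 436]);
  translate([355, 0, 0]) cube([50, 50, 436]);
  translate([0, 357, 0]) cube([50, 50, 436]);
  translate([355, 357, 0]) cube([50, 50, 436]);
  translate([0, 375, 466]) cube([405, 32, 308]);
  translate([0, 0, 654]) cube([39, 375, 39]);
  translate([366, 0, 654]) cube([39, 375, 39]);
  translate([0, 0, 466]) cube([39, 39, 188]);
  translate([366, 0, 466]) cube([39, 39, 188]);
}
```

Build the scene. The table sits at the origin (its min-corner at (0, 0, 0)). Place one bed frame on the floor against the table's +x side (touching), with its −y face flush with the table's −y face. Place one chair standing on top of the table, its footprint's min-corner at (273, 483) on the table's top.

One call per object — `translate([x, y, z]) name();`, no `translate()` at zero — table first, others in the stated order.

table();
translate([1035, 0, 0]) bed_frame();
translate([273, 483, 768]) chair();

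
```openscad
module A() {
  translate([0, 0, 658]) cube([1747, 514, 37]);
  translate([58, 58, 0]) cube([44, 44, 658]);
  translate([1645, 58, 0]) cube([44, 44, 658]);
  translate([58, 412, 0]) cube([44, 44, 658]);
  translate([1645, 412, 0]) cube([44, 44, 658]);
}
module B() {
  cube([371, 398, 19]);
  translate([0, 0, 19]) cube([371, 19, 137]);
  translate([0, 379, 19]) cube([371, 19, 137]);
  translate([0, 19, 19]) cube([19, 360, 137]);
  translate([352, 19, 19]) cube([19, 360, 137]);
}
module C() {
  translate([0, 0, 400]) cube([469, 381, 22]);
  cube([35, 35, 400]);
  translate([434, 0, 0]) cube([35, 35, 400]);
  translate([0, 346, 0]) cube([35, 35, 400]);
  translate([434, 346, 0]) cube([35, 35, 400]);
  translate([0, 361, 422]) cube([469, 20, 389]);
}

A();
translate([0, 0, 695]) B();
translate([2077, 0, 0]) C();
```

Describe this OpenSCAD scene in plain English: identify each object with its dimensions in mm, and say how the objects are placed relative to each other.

A is a table: top 1747 mm (x) × 514 mm (y), 37 mm thick, upper face at z = 695 mm, on four 44×44 mm square legs, each inset 58 mm from the nearest pair of top edges, running from z = 0 to the bottom of the top.

B is an open storage box with external size 371×398×156 mm and wall thickness 19 mm (the base is also 19 mm thick). The base covers the whole footprint; the four walls stand on the base, with the y-facing walls full-width and the x-facing walls fitting between their inner faces.

C is a chair. The seat is a 469×381×22 mm slab with its top at z = 422 mm, on four 35×35 mm corner legs (flush with the seat edges, standing on z = 0). A flat backrest 20 mm thick, 389 mm tall, spans the full seat width and rises from the seat top along its +y edge, rear face flush with the rear of the seat.

The open box is on top of the table. The chair is on the floor beside the table on its +x side.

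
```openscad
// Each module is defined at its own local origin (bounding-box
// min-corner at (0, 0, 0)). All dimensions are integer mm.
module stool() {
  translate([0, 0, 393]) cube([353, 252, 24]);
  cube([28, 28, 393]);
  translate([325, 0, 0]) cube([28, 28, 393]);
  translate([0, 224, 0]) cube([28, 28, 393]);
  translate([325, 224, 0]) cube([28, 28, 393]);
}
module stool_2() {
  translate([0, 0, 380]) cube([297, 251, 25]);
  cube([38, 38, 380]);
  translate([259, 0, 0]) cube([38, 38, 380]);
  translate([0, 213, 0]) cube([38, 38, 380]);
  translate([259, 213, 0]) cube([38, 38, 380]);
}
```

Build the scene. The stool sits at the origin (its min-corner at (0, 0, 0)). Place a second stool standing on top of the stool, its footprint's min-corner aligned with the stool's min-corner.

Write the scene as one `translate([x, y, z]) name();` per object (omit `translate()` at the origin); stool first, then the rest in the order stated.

stool();
translate([0, 0, 417]) stool_2();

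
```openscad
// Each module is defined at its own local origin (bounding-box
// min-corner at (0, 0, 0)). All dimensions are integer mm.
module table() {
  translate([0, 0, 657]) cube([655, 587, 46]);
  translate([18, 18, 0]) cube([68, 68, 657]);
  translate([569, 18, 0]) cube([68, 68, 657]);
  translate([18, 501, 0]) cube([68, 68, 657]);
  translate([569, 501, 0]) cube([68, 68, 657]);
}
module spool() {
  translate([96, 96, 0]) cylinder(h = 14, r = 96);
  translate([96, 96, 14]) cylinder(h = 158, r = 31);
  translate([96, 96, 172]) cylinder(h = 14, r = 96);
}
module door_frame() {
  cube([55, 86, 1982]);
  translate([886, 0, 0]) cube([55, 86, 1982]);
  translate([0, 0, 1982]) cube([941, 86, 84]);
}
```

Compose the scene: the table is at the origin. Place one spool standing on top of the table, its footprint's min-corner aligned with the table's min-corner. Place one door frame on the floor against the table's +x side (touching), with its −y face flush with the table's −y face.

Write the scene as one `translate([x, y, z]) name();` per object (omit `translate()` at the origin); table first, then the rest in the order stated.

table();
translate([0, 0, 703]) spool();
translate([655, 0, 0]) door_frame();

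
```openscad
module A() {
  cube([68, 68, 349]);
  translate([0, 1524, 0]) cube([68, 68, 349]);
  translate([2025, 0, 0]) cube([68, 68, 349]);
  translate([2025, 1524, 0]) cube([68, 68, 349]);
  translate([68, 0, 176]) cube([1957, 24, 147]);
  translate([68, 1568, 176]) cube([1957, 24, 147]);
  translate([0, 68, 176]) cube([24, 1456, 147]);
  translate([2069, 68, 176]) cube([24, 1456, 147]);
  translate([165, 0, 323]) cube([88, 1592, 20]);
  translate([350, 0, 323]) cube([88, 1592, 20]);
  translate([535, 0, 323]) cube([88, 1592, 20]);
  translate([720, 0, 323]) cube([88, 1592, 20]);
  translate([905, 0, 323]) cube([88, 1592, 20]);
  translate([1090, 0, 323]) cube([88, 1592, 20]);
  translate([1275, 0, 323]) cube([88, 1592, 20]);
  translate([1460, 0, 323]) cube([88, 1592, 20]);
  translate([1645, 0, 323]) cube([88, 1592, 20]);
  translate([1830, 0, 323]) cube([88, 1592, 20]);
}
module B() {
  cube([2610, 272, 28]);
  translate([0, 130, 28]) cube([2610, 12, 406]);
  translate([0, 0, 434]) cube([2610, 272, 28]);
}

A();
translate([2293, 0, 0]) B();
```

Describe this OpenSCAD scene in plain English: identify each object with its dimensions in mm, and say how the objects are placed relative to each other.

A is a bed frame 2093 mm long (x) by 1592 mm wide (y). Four 68×68 mm corner posts, 349 mm tall, at the corners of the footprint. Four rails of 24 mm thickness and 147 mm height run between adjacent posts with their undersides at z = 176 mm, their outer faces flush with the outside of the frame (the two x-running rails run between the posts' inner faces; the two y-running rails run between the posts' inner faces). 10 slats, each 88 mm wide (x) and 20 mm thick, lie across the top of the two x-running rails, running the full 1592 mm width of the frame in y; the slats are evenly spaced along x between the inner faces of the end posts with equal gaps (rounded down to the nearest mm) at the −x end and between each pair — any rounding remainder accumulates at the +x end.

B is an I-beam lying along x, 2610 mm long. Overall section height 462 mm. Two flanges 272 mm wide (y) and 28 mm thick, one on the floor and one at the top; a web 12 mm thick runs between them, centred on the flange width.

The I-beam is on the floor beside the bed frame on its +x side.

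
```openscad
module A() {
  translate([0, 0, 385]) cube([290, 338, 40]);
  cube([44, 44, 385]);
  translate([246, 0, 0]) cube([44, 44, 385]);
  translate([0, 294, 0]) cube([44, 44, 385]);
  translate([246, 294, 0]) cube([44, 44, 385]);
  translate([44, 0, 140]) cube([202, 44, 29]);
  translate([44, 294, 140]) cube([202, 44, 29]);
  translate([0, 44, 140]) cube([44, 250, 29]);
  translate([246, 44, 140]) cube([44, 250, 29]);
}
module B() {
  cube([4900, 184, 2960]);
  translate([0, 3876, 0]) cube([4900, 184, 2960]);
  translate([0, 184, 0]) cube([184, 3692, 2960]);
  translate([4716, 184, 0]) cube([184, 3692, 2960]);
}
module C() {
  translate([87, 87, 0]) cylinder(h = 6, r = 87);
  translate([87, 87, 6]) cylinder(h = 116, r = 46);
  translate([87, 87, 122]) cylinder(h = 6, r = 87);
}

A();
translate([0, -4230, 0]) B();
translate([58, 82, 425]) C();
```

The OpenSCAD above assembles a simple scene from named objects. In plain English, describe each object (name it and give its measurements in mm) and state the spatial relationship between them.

A is a four-legged stool. The seat is a 290×338×40 mm slab whose top surface is at z = 425 mm; four square legs, each 44×44 mm in cross-section, run from the floor (z = 0) to the underside of the seat, each flush with a corner of the seat. Four stretchers, 44 mm wide and 29 mm tall, connect adjacent legs with their undersides at z = 140 mm, each running between the inner faces of the legs it joins and aligned with the legs' outer faces on the other axis.

B is the wall frame of a small rectangular building: four walls, each 2960 mm tall and 184 mm thick, enclosing a footprint 4900 mm (x) by 4060 mm (y) outside-to-outside, with no floor or roof. The front and back walls (the −y and +y sides) span the full width; the two side walls fit between them.

C is a spool: two coaxial disc flanges of radius 87 mm and thickness 6 mm, joined by a core cylinder of radius 46 mm and height 116 mm. The lower flange rests on z = 0 and the three cylinders share a vertical axis.

The house frame is on the floor beside the stool on its −y side. The spool is on top of the stool, centred.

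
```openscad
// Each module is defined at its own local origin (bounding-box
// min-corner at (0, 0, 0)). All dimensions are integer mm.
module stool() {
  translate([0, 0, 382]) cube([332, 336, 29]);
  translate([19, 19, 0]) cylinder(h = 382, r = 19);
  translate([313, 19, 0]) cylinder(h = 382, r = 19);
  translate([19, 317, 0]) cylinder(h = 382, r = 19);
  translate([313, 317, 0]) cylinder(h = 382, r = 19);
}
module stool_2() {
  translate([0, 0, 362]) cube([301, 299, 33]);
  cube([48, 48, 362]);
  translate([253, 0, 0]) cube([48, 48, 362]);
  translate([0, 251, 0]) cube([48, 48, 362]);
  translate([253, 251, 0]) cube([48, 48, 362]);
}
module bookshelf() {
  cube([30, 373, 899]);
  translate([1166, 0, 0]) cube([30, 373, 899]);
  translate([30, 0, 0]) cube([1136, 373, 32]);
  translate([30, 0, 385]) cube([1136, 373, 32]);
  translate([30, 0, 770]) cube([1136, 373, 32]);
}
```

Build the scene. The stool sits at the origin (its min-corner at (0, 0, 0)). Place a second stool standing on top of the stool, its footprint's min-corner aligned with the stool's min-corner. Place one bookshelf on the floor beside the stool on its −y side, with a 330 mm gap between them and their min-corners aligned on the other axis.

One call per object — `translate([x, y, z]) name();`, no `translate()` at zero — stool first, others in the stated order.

stool();
translate([0, 0, 411]) stool_2();
translate([0, -703, 0]) bookshelf();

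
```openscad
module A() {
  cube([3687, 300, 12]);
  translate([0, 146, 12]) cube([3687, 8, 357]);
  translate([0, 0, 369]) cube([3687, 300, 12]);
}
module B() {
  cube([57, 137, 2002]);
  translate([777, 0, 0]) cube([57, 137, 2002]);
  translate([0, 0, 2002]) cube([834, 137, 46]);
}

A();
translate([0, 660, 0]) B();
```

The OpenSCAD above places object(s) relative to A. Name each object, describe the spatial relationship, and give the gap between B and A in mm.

The door frame's nearest face is 360 mm from the I-beam's +y face.

A is an I-beam. B is a door frame. The door frame is on the floor beside the I-beam on its +y side. The gap between the door frame and the I-beam is 360 mm.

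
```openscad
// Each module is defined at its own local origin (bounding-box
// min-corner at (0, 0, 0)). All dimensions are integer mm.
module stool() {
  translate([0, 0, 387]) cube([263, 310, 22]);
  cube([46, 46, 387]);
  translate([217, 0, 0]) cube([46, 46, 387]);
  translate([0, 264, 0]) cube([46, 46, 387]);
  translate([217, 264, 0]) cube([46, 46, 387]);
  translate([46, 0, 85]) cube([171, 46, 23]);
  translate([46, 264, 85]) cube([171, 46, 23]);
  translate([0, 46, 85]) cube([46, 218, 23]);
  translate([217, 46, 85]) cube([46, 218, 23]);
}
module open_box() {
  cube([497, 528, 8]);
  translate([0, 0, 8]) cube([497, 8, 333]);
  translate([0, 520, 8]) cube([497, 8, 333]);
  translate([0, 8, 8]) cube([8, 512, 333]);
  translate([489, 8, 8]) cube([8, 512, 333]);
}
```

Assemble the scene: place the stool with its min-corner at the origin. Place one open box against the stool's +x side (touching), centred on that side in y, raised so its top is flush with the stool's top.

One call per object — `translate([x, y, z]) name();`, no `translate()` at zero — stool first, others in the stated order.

stool();
translate([263, -109, 68]) open_box();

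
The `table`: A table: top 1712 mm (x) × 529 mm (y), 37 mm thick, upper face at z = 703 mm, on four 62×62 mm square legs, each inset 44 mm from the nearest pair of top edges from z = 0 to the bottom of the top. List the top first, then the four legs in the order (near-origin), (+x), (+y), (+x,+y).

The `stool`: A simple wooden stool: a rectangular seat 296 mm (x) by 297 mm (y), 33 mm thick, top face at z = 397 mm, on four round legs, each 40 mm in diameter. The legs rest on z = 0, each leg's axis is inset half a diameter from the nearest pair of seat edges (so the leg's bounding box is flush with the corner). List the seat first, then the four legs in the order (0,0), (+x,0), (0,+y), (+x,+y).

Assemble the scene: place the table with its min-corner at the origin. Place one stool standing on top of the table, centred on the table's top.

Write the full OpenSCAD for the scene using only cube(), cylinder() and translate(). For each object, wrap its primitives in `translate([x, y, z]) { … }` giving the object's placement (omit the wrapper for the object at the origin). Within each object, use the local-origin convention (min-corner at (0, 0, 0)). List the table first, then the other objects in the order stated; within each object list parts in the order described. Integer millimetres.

translate([0, 0, 666]) cube([1712, 529, 37]);
translate([44, 44, 0]) cube([62, 62, 666]);
translate([1606, 44, 0]) cube([62, 62, 666]);
translate([44, 423, 0]) cube([62, 62, 666]);
translate([1606, 423, 0]) cube([62, 62, 666]);
translate([708, 116, 703]) {
  translate([0, 0, 364]) cube([296, 297, 33]);
  translate([20, 20, 0]) cylinder(h = 364, r = 20);
  translate([276, 20, 0]) cylinder(h = 364, r = 20);
  translate([20, 277, 0]) cylinder(h = 364, r = 20);
  translate([276, 277, 0]) cylinder(h = 364, r = 20);
}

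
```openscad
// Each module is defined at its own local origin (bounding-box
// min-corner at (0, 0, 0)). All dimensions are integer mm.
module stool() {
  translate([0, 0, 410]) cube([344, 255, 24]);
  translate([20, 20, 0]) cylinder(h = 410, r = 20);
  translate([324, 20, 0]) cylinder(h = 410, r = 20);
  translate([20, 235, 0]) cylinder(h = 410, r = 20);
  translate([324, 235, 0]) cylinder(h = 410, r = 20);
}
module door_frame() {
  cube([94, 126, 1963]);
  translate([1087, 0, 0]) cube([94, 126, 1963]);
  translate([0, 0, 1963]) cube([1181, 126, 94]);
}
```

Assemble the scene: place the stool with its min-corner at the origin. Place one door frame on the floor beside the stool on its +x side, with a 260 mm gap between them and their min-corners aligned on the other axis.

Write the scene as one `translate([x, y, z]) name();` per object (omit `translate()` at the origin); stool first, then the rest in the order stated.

stool();
translate([604, 0, 0]) door_frame();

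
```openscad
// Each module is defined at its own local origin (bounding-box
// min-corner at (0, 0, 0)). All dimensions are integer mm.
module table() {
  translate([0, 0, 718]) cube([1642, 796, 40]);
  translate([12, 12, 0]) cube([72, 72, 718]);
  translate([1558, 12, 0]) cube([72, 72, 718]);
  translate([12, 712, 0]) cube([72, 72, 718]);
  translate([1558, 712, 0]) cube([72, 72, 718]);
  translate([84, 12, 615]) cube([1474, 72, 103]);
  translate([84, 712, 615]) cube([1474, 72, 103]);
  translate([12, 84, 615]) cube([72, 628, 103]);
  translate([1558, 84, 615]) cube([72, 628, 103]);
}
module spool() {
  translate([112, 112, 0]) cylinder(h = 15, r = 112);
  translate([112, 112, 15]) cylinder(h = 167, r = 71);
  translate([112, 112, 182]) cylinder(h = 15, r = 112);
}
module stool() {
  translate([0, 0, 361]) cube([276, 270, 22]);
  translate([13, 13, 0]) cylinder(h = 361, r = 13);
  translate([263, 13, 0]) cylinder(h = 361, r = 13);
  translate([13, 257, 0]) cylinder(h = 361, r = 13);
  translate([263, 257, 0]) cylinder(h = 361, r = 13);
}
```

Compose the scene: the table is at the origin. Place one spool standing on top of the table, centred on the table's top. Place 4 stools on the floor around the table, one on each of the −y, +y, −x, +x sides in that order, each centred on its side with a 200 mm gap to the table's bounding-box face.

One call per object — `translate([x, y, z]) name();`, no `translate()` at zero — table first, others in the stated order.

table();
translate([709, 286, 758]) spool();
translate([683, -470, 0]) stool();
translate([683, 996, 0]) stool();
translate([-476, 263, 0]) stool();
translate([1842, 263, 0]) stool();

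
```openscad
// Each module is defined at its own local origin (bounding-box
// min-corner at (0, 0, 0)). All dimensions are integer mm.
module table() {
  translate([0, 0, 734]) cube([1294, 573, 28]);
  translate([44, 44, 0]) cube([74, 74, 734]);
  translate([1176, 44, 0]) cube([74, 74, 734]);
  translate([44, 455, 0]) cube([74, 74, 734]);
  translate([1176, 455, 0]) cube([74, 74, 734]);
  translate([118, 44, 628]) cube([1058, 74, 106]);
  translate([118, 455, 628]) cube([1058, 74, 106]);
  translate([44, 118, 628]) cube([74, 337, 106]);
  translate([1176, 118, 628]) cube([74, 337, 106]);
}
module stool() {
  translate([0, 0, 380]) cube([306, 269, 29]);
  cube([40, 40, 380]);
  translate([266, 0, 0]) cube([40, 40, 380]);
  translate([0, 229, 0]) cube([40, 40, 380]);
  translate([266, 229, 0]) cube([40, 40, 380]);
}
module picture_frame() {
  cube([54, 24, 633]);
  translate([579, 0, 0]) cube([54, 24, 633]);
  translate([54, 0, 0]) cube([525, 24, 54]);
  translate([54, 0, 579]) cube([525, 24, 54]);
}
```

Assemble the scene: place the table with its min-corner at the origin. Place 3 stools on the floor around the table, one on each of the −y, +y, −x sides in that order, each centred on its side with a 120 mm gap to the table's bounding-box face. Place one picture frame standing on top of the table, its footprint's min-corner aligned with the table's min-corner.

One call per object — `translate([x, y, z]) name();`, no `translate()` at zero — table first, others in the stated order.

table();
translate([494, -389, 0]) stool();
translate([494, 693, 0]) stool();
translate([-426, 152, 0]) stool();
translate([0, 0, 762]) picture_frame();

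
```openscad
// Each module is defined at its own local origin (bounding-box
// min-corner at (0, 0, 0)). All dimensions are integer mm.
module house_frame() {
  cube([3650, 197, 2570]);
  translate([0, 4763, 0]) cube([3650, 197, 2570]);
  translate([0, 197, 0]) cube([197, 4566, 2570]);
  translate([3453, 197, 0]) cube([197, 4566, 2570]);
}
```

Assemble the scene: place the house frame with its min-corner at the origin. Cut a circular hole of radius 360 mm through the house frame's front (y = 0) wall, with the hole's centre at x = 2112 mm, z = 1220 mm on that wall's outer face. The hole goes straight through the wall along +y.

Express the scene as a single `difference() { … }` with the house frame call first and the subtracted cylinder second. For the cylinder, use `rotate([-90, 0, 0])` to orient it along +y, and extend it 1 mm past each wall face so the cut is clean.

difference() {
  house_frame();
  translate([2112, -1, 1220]) rotate([-90, 0, 0]) cylinder(h = 199, r = 360);
}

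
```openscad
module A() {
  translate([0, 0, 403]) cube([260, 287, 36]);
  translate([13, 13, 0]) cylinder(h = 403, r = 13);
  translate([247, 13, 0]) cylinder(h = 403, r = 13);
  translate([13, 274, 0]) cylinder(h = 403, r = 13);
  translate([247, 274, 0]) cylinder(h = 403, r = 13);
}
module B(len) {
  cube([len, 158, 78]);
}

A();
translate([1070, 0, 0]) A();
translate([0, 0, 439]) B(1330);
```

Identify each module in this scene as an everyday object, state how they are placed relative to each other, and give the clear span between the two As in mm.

A is a stool. B is a beam. A beam spans the tops of two stools. The clear span between the two stools is 810 mm.

Second stool starts at x = 1070; first ends at x = 260; clear span = 1070 − 260 = 810 mm.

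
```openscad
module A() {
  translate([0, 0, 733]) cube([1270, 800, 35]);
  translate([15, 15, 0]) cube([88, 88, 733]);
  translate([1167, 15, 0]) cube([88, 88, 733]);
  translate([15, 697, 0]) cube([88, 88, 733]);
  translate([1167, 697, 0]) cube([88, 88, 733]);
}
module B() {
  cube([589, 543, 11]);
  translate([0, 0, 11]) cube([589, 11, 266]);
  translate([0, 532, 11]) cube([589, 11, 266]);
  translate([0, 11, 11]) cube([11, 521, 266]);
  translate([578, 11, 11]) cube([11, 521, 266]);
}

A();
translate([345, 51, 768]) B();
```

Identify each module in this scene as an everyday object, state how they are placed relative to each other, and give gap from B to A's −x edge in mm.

The open box's min-x is at 345; the table's min-x is 0; gap = 345 mm.

A is a table. B is an open box. The open box is on top of the table. The gap from the open box to the table's −x edge is 345 mm.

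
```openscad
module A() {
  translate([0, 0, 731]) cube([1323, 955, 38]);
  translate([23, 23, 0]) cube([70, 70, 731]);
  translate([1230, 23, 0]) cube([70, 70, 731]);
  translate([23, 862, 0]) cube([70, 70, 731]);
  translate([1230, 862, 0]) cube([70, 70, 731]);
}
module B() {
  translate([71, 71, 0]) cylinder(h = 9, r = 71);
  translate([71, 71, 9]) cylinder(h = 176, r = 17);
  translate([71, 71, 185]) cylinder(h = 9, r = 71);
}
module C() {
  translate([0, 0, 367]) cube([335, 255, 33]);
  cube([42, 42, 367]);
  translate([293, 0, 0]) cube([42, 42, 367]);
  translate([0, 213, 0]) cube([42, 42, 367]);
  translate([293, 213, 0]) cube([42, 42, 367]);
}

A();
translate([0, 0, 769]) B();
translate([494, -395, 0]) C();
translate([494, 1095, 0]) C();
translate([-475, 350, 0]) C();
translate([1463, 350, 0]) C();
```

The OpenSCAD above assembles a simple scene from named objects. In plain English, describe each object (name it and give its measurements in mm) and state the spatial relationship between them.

A is a rectangular dining table. The top is 1323×955×38 mm with its upper surface at z = 769 mm. It stands on four 70×70 mm square legs, each inset 23 mm from the nearest pair of top edges, running from the floor to the underside of the top.

B is a spool: two coaxial disc flanges of radius 71 mm and thickness 9 mm, joined by a core cylinder of radius 17 mm and height 176 mm. The lower flange rests on z = 0 and the three cylinders share a vertical axis.

C is a four-legged stool. The seat is a 335×255×33 mm slab whose top surface is at z = 400 mm; four square legs, each 42×42 mm in cross-section, run from the floor (z = 0) to the underside of the seat, each flush with a corner of the seat.

The spool is on top of the table. Four stools sit around the table at the −y, +y, −x, +x sides.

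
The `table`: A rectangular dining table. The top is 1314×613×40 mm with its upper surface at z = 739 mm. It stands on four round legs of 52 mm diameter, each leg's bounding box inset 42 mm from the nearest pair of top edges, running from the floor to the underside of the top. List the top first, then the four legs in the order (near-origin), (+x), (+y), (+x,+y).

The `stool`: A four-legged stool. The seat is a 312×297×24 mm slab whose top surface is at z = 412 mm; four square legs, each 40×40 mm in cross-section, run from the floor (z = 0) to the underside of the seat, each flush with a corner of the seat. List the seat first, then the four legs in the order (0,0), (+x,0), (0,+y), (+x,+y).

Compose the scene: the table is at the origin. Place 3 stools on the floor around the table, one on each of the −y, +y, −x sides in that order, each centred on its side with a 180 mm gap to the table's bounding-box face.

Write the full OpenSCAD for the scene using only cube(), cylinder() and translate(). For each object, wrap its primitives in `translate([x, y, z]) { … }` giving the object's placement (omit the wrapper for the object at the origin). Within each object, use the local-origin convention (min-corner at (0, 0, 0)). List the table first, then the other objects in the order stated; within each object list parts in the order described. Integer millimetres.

translate([0, 0, 699]) cube([1314, 613, 40]);
translate([68, 68, 0]) cylinder(h = 699, r = 26);
translate([1246, 68, 0]) cylinder(h = 699, r = 26);
translate([68, 545, 0]) cylinder(h = 699, r = 26);
translate([1246, 545, 0]) cylinder(h = 699, r = 26);
translate([501, -477, 0]) {
  translate([0, 0, 388]) cube([312, 297, 24]);
  cube([40, 40, 388]);
  translate([272, 0, 0]) cube([40, 40, 388]);
  translate([0, 257, 0]) cube([40, 40, 388]);
  translate([272, 257, 0]) cube([40, 40, 388]);
}
translate([501, 793, 0]) {
  translate([0, 0, 388]) cube([312, 297, 24]);
  cube([40, 40, 388]);
  translate([272, 0, 0]) cube([40, 40, 388]);
  translate([0, 257, 0]) cube([40, 40, 388]);
  translate([272, 257, 0]) cube([40, 40, 388]);
}
translate([-492, 158, 0]) {
  translate([0, 0, 388]) cube([312, 297, 24]);
  cube([40, 40, 388]);
  translate([272, 0, 0]) cube([40, 40, 388]);
  translate([0, 257, 0]) cube([40, 40, 388]);
  translate([272, 257, 0]) cube([40, 40, 388]);
}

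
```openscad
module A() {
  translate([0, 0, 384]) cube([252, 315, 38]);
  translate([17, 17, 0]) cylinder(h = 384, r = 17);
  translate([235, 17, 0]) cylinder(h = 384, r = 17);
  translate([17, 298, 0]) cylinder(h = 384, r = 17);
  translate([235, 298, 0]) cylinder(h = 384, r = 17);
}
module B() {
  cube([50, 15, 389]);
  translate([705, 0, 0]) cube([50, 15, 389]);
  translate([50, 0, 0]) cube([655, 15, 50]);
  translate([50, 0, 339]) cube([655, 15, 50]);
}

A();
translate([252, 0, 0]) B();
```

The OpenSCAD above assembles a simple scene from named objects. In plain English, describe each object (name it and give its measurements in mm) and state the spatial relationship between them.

A is a four-legged stool. The seat is a 252×315×38 mm slab whose top surface is at z = 422 mm; four round legs, each 34 mm in diameter, run from the floor (z = 0) to the underside of the seat, each leg's axis is inset half a diameter from the nearest pair of seat edges (so the leg's bounding box is flush with the corner).

B is a picture frame with a 655×289 mm rectangular opening (x by z) and a uniform 50 mm border on every side. Frame depth is 15 mm along y. It is built from two vertical stiles running the full outside height and two horizontal rails spanning the gap between the stiles.

The picture frame is against the stool's +x side, with their −y faces flush.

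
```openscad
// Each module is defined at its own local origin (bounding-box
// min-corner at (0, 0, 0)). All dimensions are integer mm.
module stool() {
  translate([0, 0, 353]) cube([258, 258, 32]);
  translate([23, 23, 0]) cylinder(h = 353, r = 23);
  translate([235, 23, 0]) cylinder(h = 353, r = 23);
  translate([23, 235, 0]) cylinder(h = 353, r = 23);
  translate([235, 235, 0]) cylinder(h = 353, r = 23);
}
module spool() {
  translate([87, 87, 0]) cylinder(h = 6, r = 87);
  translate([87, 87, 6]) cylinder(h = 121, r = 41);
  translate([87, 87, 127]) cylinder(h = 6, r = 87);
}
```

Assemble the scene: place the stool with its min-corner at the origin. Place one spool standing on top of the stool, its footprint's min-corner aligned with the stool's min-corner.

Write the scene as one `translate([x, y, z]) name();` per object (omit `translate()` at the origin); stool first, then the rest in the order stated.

stool();
translate([0, 0, 385]) spool();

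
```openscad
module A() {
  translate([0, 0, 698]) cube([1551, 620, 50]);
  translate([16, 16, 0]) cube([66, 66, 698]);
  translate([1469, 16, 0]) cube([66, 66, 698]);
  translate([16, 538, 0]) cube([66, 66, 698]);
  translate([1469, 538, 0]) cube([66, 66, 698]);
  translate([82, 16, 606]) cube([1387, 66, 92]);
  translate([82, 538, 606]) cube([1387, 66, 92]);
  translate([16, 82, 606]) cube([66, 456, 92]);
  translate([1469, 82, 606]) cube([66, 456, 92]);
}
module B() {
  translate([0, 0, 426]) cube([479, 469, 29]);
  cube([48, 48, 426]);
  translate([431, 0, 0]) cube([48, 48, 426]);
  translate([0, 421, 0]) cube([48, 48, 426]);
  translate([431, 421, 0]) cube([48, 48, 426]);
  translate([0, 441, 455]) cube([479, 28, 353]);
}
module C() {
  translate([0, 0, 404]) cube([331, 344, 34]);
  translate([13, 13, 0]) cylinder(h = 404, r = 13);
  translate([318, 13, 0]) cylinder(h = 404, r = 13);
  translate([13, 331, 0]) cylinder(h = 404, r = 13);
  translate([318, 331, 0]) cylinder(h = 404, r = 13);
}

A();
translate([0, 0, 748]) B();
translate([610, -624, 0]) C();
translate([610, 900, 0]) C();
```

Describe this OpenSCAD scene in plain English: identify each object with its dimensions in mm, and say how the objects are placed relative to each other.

A is a table with a 1551×620 mm rectangular top, 50 mm thick, top surface at z = 748 mm, supported by four 66×66 mm square legs, each inset 16 mm from the nearest pair of top edges, running from the floor. Four apron rails, 66 mm thick and 92 mm tall, run between adjacent legs with their top edges flush with the underside of the top and their outer faces flush with the legs' outer faces.

B is a chair: 479×469 mm seat, 29 mm thick, top at z = 455 mm, on four 48 mm square corner legs flush with the seat edges. A 28 mm thick backrest slab spans the full seat width, extending 353 mm above the seat top, its back face flush with the seat's +y edge.

C is a simple wooden stool: a rectangular seat 331 mm (x) by 344 mm (y), 34 mm thick, top face at z = 438 mm, on four round legs, each 26 mm in diameter. The legs rest on z = 0, each leg's axis is inset half a diameter from the nearest pair of seat edges (so the leg's bounding box is flush with the corner).

The chair is on top of the table. Two stools sit around the table at the −y, +y sides.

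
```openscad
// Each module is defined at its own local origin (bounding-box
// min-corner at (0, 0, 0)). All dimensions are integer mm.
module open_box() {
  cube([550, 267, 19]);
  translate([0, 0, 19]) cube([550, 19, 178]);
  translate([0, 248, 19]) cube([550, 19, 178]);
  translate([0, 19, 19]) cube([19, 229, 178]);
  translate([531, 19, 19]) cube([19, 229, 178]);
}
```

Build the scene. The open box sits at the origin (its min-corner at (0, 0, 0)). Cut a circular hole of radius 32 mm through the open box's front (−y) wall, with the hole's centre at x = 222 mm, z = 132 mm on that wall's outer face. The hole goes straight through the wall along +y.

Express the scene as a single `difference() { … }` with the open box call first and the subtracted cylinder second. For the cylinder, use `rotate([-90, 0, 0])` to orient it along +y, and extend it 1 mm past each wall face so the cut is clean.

difference() {
  open_box();
  translate([222, -1, 132]) rotate([-90, 0, 0]) cylinder(h = 21, r = 32);
}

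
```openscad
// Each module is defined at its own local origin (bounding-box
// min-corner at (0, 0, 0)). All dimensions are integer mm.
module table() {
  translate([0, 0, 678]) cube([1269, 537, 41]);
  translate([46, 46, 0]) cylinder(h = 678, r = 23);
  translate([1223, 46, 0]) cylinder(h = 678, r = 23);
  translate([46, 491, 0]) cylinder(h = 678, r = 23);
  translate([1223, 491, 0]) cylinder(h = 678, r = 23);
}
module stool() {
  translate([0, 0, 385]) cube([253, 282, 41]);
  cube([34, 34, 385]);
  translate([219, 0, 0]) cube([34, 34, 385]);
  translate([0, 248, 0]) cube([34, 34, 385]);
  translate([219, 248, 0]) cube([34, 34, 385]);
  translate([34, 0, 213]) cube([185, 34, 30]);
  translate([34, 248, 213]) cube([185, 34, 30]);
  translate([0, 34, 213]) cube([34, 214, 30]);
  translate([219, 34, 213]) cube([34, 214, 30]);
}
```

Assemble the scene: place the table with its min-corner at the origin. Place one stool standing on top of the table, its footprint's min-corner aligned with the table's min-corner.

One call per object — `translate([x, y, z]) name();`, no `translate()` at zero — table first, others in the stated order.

table();
translate([0, 0, 719]) stool();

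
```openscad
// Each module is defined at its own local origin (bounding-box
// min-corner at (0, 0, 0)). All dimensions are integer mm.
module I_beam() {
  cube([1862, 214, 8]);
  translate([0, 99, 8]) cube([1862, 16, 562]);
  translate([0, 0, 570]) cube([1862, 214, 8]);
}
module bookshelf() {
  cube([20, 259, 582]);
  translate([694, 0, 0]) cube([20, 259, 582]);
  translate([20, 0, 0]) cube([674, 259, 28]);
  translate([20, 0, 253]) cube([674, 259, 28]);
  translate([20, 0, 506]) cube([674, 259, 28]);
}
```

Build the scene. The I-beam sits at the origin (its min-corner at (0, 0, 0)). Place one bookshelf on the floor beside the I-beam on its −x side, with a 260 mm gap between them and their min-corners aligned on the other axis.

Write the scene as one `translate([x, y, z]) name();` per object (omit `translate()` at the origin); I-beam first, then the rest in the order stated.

I_beam();
translate([-974, 0, 0]) bookshelf();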